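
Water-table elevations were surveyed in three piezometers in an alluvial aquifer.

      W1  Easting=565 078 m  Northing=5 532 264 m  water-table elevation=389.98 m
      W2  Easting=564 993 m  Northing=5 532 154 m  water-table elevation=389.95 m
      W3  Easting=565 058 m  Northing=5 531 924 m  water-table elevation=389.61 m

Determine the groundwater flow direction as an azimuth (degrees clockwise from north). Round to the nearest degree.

Three-point gradient (reference W1): Δ to W2 = (-85, -110, -0.03), Δ to W3 = (-20, -340, -0.37).
∂h/∂x = -0.001142, ∂h/∂y = +0.001155 (det = 26700).
Flow direction (−∇h) has components (+0.001142 E, -0.001155 N).
Azimuth = atan2(E, N) = atan2(+0.001142, -0.001155) = 135.3° ≈ 135°.

135°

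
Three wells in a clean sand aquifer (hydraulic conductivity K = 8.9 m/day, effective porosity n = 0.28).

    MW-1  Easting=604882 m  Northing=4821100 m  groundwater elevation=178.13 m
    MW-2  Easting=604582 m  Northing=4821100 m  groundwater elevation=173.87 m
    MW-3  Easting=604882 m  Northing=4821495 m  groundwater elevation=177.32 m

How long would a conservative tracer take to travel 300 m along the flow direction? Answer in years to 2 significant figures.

∂h/∂x = (173.87 − 178.13) / (604582 − 604882) = +0.01420
∂h/∂y = (177.32 − 178.13) / (4821495 − 4821100) = -0.002051
|∇h| = √(0.01420² + -0.002051²) = 0.01435
Seepage velocity v = K·i/n = 8.9 × 0.01435 / 0.28 = 0.4561 m/day.
t = 300 / 0.4561 = 657.8 days = 1.8 years.

1.8 years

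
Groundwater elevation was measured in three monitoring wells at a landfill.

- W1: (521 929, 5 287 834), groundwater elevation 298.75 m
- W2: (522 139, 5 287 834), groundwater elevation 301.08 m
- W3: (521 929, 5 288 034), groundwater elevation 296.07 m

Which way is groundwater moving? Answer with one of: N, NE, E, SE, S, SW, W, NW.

NW

∂h/∂x = (301.08 − 298.75) / (522139 − 521929) = +0.01110
∂h/∂y = (296.07 − 298.75) / (5288034 − 5287834) = -0.01340
Flow = −∇h = (-0.01110 east, +0.01340 north), which points northwest.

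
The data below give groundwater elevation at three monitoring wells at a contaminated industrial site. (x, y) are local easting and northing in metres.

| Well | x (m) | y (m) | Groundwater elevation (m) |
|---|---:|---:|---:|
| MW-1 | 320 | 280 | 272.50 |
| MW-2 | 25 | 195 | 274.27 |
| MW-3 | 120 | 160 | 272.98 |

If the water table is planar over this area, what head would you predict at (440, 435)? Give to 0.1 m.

Taking MW-1 as reference: MW-2−MW-1 = (-295, -85, +1.77); MW-3−MW-1 = (-200, -120, +0.48).
Determinant of the coordinate differences = (-295)·(-120) − (-200)·(-85) = 18400.
∂h/∂x = [(+1.77)·(-120) − (+0.48)·(-85)] / 18400 = -0.009326
∂h/∂y = [(-295)·(+0.48) − (-200)·(+1.77)] / 18400 = +0.01154
h(440, 435) = 272.50 + (-0.009326)·(120) + (+0.01154)·(155) = 272.50 -1.119 +1.789 = 273.170 m.

273.2 m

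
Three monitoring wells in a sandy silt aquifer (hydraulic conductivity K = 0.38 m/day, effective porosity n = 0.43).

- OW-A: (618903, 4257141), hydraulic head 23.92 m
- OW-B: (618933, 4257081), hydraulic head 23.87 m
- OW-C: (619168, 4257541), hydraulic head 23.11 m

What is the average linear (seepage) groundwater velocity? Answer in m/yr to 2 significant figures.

Three-point gradient (reference OW-A): Δ to OW-B = (30, -60, -0.05), Δ to OW-C = (265, 400, -0.81).
∂h/∂x = -0.002459, ∂h/∂y = -0.0003961 (det = 27900).
|∇h| = √(-0.002459² + -0.0003961²) = 0.002491
Seepage velocity v = K·i/n = 0.38 × 0.002491 / 0.43 = 0.002201 m/day = 0.8039 m/yr.

0.80 m/yr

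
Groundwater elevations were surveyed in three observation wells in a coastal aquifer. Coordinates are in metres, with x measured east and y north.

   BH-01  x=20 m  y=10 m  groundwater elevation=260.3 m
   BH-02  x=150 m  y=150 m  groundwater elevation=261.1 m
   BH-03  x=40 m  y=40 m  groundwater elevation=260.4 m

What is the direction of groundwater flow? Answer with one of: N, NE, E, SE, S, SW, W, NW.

W

Differences from BH-01: to BH-02 (Δx, Δy, Δh) = (130, 140, +0.8); to BH-03 = (20, 30, +0.1).
Solve a·Δx + b·Δy = Δh: det = 130·30 − 20·140 = 1100.
∂h/∂x = [(+0.8)·30 − (+0.1)·140] / 1100 = +0.009091
∂h/∂y = [130·(+0.1) − 20·(+0.8)] / 1100 = -0.002727
Flow = −∇h = (-0.009091 east, +0.002727 north), which points west.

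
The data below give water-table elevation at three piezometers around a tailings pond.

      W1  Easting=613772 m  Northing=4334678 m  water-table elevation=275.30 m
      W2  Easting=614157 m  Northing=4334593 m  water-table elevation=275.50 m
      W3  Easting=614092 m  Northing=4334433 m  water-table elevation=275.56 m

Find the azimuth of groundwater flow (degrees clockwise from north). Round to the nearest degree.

323°

Differences from W1: to W2 (Δx, Δy, Δh) = (385, -85, +0.20); to W3 = (320, -245, +0.26).
Solve a·Δx + b·Δy = Δh: det = 385·(-245) − 320·(-85) = -67125.
∂h/∂x = [(+0.20)·(-245) − (+0.26)·(-85)] / -67125 = +0.0004007
∂h/∂y = [385·(+0.26) − 320·(+0.20)] / -67125 = -0.0005378
Flow direction (−∇h) has components (-0.0004007 E, +0.0005378 N).
Azimuth = atan2(E, N) = atan2(-0.0004007, +0.0005378) = 323.3° ≈ 323°.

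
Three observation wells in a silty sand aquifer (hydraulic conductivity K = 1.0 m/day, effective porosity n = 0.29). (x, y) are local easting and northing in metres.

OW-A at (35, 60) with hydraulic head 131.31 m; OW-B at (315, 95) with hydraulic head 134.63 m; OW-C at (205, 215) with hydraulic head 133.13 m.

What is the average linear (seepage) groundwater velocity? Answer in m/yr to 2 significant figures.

15 m/yr

Three-point gradient (reference OW-A): Δ to OW-B = (280, 35, +3.32), Δ to OW-C = (170, 155, +1.82).
∂h/∂x = +0.01204, ∂h/∂y = -0.001463 (det = 37450).
|∇h| = √(0.01204² + -0.001463²) = 0.01213
Seepage velocity v = K·i/n = 1.0 × 0.01213 / 0.29 = 0.04183 m/day = 15.28 m/yr.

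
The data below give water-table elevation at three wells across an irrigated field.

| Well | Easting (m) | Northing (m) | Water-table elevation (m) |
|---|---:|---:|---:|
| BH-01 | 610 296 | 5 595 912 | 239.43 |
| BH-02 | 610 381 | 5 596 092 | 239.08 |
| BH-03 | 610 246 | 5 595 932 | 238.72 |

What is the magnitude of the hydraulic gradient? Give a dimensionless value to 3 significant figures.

With h = a·x + b·y + c and BH-01 as origin, the differences give:
  85·a + 180·b = -0.35
  (-50)·a + 20·b = -0.71
Eliminate b (×20 and ×180, subtract): 10700·a = 120.800 → a = ∂h/∂x = +0.01129
Back-substitute: b = ∂h/∂y = -0.007276.
|∇h| = √(0.01129² + -0.007276²) = 0.01343

0.0134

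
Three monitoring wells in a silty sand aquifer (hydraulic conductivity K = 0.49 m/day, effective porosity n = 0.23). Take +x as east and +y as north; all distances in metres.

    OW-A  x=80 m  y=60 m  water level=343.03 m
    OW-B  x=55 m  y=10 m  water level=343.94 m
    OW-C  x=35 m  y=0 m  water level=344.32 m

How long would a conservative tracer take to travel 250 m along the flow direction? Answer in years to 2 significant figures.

18 years

With h = a·x + b·y + c and OW-A as origin, the differences give:
  (-25)·a + (-50)·b = +0.91
  (-45)·a + (-60)·b = +1.29
Eliminate b (×(-60) and ×(-50), subtract): -750·a = 9.900 → a = ∂h/∂x = -0.01320
Back-substitute: b = ∂h/∂y = -0.01160.
|∇h| = √(-0.01320² + -0.01160²) = 0.01757
Seepage velocity v = K·i/n = 0.49 × 0.01757 / 0.23 = 0.03743 m/day.
t = 250 / 0.03743 = 6679 days = 18.3 years.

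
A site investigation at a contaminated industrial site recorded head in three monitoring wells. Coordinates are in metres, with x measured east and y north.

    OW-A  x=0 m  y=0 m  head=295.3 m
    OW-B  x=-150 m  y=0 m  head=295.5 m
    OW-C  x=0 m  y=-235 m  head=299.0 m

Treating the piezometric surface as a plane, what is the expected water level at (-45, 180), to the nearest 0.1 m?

292.5 m

∂h/∂x = (295.5 − 295.3) / (-150 − 0) = -0.001333
∂h/∂y = (299.0 − 295.3) / (-235 − 0) = -0.01574
h(-45, 180) = 295.3 + (-0.001333)·(-45) + (-0.01574)·(180) = 295.3 +0.060 -2.834 = 292.526 m.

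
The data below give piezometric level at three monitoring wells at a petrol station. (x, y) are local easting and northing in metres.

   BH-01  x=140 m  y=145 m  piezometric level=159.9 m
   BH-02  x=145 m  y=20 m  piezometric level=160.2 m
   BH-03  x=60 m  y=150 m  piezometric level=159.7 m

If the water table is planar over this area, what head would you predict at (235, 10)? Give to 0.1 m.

160.4 m

Taking BH-01 as reference: BH-02−BH-01 = (5, -125, +0.3); BH-03−BH-01 = (-80, 5, -0.2).
Solve a·Δx + b·Δy = Δh: det = 5·5 − (-80)·(-125) = -9975.
∂h/∂x = [(+0.3)·5 − (-0.2)·(-125)] / -9975 = +0.002356
∂h/∂y = [5·(-0.2) − (-80)·(+0.3)] / -9975 = -0.002306
h(235, 10) = 159.9 + (+0.002356)·(95) + (-0.002306)·(-135) = 159.9 +0.224 +0.311 = 160.435 m.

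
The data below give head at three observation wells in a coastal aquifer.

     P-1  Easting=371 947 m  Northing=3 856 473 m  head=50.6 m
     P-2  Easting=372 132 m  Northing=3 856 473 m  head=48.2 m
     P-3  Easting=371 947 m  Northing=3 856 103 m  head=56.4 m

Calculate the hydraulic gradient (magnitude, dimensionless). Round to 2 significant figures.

0.020

∂h/∂x = (48.2 − 50.6) / (372132 − 371947) = -0.01297
∂h/∂y = (56.4 − 50.6) / (3856103 − 3856473) = -0.01568
|∇h| = √(-0.01297² + -0.01568²) = 0.02035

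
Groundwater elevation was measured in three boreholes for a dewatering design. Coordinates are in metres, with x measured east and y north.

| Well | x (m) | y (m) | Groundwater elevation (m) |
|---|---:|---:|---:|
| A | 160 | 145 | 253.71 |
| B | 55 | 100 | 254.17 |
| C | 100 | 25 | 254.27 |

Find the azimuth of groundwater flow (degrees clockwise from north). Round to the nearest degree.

044°

Three-point gradient (reference A): Δ to B = (-105, -45, +0.46), Δ to C = (-60, -120, +0.56).
∂h/∂x = -0.003030, ∂h/∂y = -0.003152 (det = 9900).
Flow direction (−∇h) has components (+0.003030 E, +0.003152 N).
Azimuth = atan2(E, N) = atan2(+0.003030, +0.003152) = 43.9° ≈ 044°.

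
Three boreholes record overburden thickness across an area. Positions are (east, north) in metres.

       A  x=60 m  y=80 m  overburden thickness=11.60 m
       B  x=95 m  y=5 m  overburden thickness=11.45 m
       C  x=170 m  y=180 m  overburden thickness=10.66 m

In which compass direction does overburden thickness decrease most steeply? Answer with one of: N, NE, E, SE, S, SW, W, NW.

Differences from A: to B (Δx, Δy, Δh) = (35, -75, -0.15); to C = (110, 100, -0.94).
Determinant of the coordinate differences = 35·100 − 110·(-75) = 11750.
∂d/∂x = [(-0.15)·100 − (-0.94)·(-75)] / 11750 = -0.007277
∂d/∂y = [35·(-0.94) − 110·(-0.15)] / 11750 = -0.001396
Steepest decrease is along −∇f = (+0.007277 E, +0.001396 N) → east.

E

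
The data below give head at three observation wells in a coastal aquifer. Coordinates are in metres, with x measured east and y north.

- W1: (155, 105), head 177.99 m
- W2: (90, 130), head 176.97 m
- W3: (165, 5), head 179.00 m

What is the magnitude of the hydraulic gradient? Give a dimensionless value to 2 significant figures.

0.015

Differences from W1: to W2 (Δx, Δy, Δh) = (-65, 25, -1.02); to W3 = (10, -100, +1.01).
Solve a·Δx + b·Δy = Δh: det = (-65)·(-100) − 10·25 = 6250.
∂h/∂x = [(-1.02)·(-100) − (+1.01)·25] / 6250 = +0.01228
∂h/∂y = [(-65)·(+1.01) − 10·(-1.02)] / 6250 = -0.008872
|∇h| = √(0.01228² + -0.008872²) = 0.01515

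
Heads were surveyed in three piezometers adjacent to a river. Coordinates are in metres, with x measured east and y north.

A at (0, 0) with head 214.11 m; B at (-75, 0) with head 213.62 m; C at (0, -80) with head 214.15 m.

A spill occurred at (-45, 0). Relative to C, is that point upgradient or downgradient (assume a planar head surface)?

∂h/∂x = (213.62 − 214.11) / (-75 − 0) = +0.006533
∂h/∂y = (214.15 − 214.11) / (-80 − 0) = -0.0005000
Head at (-45, 0) = 214.11 + (+0.006533)·(-45) + (-0.0005000)·(0) = 213.82 m.
That is lower than the 214.15 m at C, so the point is downgradient.

downgradient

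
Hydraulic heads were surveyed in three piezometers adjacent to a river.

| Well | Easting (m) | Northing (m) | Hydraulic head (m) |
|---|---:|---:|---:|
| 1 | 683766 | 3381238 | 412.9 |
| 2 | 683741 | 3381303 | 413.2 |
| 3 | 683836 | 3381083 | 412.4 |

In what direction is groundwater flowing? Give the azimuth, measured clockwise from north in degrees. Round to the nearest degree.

Taking 1 as reference: 2−1 = (-25, 65, +0.3); 3−1 = (70, -155, -0.5).
Determinant of the coordinate differences = (-25)·(-155) − 70·65 = -675.
∂h/∂x = [(+0.3)·(-155) − (-0.5)·65] / -675 = +0.02074
∂h/∂y = [(-25)·(-0.5) − 70·(+0.3)] / -675 = +0.01259
Flow direction (−∇h) has components (-0.02074 E, -0.01259 N).
Azimuth = atan2(E, N) = atan2(-0.02074, -0.01259) = 238.7° ≈ 239°.

239°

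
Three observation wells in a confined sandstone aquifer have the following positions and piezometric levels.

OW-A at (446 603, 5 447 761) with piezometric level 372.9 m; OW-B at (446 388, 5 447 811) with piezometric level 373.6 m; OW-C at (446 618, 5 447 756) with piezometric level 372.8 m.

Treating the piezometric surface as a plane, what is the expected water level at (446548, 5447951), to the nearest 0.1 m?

379.1 m

With h = a·x + b·y + c and OW-A as origin, the differences give:
  (-215)·a + 50·b = +0.7
  15·a + (-5)·b = -0.1
Eliminate b (×(-5) and ×50, subtract): 325·a = 1.50 → a = ∂h/∂x = +0.004615
Back-substitute: b = ∂h/∂y = +0.03385.
h(446548, 5447951) = 372.9 + (+0.004615)·(-55) + (+0.03385)·(190) = 372.9 -0.254 +6.431 = 379.077 m.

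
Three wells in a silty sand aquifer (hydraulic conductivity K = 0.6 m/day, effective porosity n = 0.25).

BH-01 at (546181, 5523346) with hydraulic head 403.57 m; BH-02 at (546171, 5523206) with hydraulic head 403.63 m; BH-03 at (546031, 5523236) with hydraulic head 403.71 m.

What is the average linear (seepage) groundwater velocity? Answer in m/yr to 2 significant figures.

0.66 m/yr

Three-point gradient (reference BH-01): Δ to BH-02 = (-10, -140, +0.06), Δ to BH-03 = (-150, -110, +0.14).
∂h/∂x = -0.0006533, ∂h/∂y = -0.0003819 (det = -19900).
|∇h| = √(-0.0006533² + -0.0003819²) = 0.0007567
Seepage velocity v = K·i/n = 0.6 × 0.0007567 / 0.25 = 0.001816 m/day = 0.6633 m/yr.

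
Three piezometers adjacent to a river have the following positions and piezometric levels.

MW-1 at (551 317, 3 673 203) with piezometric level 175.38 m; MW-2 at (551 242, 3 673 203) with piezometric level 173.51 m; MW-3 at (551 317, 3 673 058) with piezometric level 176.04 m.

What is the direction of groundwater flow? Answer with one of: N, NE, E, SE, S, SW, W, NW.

W

∂h/∂x = (173.51 − 175.38) / (551242 − 551317) = +0.02493
∂h/∂y = (176.04 − 175.38) / (3673058 − 3673203) = -0.004552
Flow = −∇h = (-0.02493 east, +0.004552 north), which points west.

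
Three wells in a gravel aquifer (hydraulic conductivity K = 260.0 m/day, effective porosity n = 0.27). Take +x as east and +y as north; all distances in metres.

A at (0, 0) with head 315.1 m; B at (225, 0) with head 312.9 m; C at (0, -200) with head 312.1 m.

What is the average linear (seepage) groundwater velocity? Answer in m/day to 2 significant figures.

∂h/∂x = (312.9 − 315.1) / (225 − 0) = -0.009778
∂h/∂y = (312.1 − 315.1) / (-200 − 0) = +0.01500
|∇h| = √(-0.009778² + 0.01500²) = 0.01791
Seepage velocity v = K·i/n = 260.0 × 0.01791 / 0.27 = 17.25 m/day.

17 m/day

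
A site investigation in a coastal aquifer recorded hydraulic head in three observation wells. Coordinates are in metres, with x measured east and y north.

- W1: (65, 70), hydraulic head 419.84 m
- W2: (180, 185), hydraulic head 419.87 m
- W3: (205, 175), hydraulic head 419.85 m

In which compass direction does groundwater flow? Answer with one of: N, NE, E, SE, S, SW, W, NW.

SE

Taking W1 as reference: W2−W1 = (115, 115, +0.03); W3−W1 = (140, 105, +0.01).
Determinant of the coordinate differences = 115·105 − 140·115 = -4025.
∂h/∂x = [(+0.03)·105 − (+0.01)·115] / -4025 = -0.0004969
∂h/∂y = [115·(+0.01) − 140·(+0.03)] / -4025 = +0.0007578
Flow = −∇h = (+0.0004969 east, -0.0007578 north), which points southeast.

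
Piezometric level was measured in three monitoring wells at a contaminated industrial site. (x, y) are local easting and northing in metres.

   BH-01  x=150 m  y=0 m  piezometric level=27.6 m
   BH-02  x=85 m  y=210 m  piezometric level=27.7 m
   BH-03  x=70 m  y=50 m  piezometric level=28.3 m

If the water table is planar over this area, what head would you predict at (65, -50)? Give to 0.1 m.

Taking BH-01 as reference: BH-02−BH-01 = (-65, 210, +0.1); BH-03−BH-01 = (-80, 50, +0.7).
Solve a·Δx + b·Δy = Δh: det = (-65)·50 − (-80)·210 = 13550.
∂h/∂x = [(+0.1)·50 − (+0.7)·210] / 13550 = -0.01048
∂h/∂y = [(-65)·(+0.7) − (-80)·(+0.1)] / 13550 = -0.002768
h(65, -50) = 27.6 + (-0.01048)·(-85) + (-0.002768)·(-50) = 27.6 +0.891 +0.138 = 28.629 m.

28.6 m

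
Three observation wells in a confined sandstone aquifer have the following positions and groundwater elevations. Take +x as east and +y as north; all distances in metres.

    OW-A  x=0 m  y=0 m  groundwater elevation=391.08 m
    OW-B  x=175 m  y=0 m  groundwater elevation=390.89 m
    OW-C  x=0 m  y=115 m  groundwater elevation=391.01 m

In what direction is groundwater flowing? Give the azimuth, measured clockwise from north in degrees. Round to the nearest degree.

∂h/∂x = (390.89 − 391.08) / (175 − 0) = -0.001086
∂h/∂y = (391.01 − 391.08) / (115 − 0) = -0.0006087
Flow direction (−∇h) has components (+0.001086 E, +0.0006087 N).
Azimuth = atan2(E, N) = atan2(+0.001086, +0.0006087) = 60.7° ≈ 061°.

061°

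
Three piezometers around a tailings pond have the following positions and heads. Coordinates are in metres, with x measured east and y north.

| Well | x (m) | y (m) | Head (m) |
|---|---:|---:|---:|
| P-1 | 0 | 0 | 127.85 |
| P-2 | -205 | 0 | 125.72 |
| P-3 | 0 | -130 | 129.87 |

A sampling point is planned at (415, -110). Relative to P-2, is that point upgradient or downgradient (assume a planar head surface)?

∂h/∂x = (125.72 − 127.85) / (-205 − 0) = +0.01039
∂h/∂y = (129.87 − 127.85) / (-130 − 0) = -0.01554
Head at (415, -110) = 127.85 + (+0.01039)·(415) + (-0.01554)·(-110) = 133.87 m.
That is higher than the 125.72 m at P-2, so the point is upgradient.

upgradient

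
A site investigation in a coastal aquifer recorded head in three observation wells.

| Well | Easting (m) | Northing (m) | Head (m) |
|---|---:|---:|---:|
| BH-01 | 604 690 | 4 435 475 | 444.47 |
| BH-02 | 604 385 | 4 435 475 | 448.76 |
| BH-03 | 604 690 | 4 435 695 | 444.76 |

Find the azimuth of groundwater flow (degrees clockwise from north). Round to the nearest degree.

∂h/∂x = (448.76 − 444.47) / (604385 − 604690) = -0.01407
∂h/∂y = (444.76 − 444.47) / (4435695 − 4435475) = +0.001318
Flow direction (−∇h) has components (+0.01407 E, -0.001318 N).
Azimuth = atan2(E, N) = atan2(+0.01407, -0.001318) = 95.4° ≈ 095°.

095°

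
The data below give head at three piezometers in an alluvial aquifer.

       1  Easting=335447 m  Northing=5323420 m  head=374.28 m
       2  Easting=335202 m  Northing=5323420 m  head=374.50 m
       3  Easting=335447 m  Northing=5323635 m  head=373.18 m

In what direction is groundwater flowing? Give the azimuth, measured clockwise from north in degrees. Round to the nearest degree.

010°

∂h/∂x = (374.50 − 374.28) / (335202 − 335447) = -0.0008980
∂h/∂y = (373.18 − 374.28) / (5323635 − 5323420) = -0.005116
Flow direction (−∇h) has components (+0.0008980 E, +0.005116 N).
Azimuth = atan2(E, N) = atan2(+0.0008980, +0.005116) = 10.0° ≈ 010°.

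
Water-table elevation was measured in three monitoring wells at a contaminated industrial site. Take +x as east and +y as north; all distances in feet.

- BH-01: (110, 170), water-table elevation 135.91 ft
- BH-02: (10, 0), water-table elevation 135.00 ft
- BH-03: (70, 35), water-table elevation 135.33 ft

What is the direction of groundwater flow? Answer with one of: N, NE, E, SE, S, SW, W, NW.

Taking BH-01 as reference: BH-02−BH-01 = (-100, -170, -0.91); BH-03−BH-01 = (-40, -135, -0.58).
Solve a·Δx + b·Δy = Δh: det = (-100)·(-135) − (-40)·(-170) = 6700.
∂h/∂x = [(-0.91)·(-135) − (-0.58)·(-170)] / 6700 = +0.003619
∂h/∂y = [(-100)·(-0.58) − (-40)·(-0.91)] / 6700 = +0.003224
Flow = −∇h = (-0.003619 east, -0.003224 north), which points southwest.

SW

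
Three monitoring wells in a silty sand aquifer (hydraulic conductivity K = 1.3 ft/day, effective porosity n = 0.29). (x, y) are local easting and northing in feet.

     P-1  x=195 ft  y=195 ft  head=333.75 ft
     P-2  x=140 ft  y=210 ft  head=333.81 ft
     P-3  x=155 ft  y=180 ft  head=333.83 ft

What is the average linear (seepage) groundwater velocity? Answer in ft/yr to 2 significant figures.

3.3 ft/yr

Differences from P-1: to P-2 (Δx, Δy, Δh) = (-55, 15, +0.06); to P-3 = (-40, -15, +0.08).
Determinant of the coordinate differences = (-55)·(-15) − (-40)·15 = 1425.
∂h/∂x = [(+0.06)·(-15) − (+0.08)·15] / 1425 = -0.001474
∂h/∂y = [(-55)·(+0.08) − (-40)·(+0.06)] / 1425 = -0.001404
|∇h| = √(-0.001474² + -0.001404²) = 0.002036
Seepage velocity v = K·i/n = 1.3 × 0.002036 / 0.29 = 0.009127 ft/day = 3.334 ft/yr.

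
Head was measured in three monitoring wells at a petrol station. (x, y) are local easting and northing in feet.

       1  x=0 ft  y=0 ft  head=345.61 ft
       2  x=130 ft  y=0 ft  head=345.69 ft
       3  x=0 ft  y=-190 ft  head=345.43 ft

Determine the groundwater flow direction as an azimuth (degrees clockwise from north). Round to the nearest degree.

∂h/∂x = (345.69 − 345.61) / (130 − 0) = +0.0006154
∂h/∂y = (345.43 − 345.61) / (-190 − 0) = +0.0009474
Flow direction (−∇h) has components (-0.0006154 E, -0.0009474 N).
Azimuth = atan2(E, N) = atan2(-0.0006154, -0.0009474) = 213.0° ≈ 213°.

213°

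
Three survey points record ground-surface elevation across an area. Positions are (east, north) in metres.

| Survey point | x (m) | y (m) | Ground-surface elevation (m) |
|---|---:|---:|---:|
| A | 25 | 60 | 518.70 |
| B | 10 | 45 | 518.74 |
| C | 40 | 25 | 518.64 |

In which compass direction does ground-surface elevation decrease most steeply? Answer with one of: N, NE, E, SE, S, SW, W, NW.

Three-point gradient (reference A): Δ to B = (-15, -15, +0.04), Δ to C = (15, -35, -0.06).
∂z/∂x = -0.003067, ∂z/∂y = +0.0004000 (det = 750).
Steepest decrease is along −∇f = (+0.003067 E, -0.0004000 N) → east.

E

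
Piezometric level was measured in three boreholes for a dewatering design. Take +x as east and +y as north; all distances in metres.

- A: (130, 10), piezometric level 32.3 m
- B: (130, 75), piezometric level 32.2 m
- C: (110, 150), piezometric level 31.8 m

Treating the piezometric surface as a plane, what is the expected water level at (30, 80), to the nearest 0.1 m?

30.8 m

Differences from A: to B (Δx, Δy, Δh) = (0, 65, -0.1); to C = (-20, 140, -0.5).
Solve a·Δx + b·Δy = Δh: det = 0·140 − (-20)·65 = 1300.
∂h/∂x = [(-0.1)·140 − (-0.5)·65] / 1300 = +0.01423
∂h/∂y = [0·(-0.5) − (-20)·(-0.1)] / 1300 = -0.001538
h(30, 80) = 32.3 + (+0.01423)·(-100) + (-0.001538)·(70) = 32.3 -1.423 -0.108 = 30.769 m.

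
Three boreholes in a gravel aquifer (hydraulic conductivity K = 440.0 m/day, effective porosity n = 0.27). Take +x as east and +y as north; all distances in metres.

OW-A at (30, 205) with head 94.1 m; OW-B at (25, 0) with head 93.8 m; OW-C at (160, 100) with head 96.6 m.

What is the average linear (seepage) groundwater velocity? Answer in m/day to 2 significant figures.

With h = a·x + b·y + c and OW-A as origin, the differences give:
  (-5)·a + (-205)·b = -0.3
  130·a + (-105)·b = +2.5
Eliminate b (×(-105) and ×(-205), subtract): 27175·a = 544.00 → a = ∂h/∂x = +0.02002
Back-substitute: b = ∂h/∂y = +0.0009752.
|∇h| = √(0.02002² + 0.0009752²) = 0.02004
Seepage velocity v = K·i/n = 440.0 × 0.02004 / 0.27 = 32.66 m/day.

33 m/day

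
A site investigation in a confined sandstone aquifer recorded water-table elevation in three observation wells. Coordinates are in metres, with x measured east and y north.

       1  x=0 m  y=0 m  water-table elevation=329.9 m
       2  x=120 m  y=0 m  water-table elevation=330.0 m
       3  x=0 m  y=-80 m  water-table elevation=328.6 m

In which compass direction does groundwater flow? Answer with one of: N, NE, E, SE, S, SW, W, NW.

S

∂h/∂x = (330.0 − 329.9) / (120 − 0) = +0.0008333
∂h/∂y = (328.6 − 329.9) / (-80 − 0) = +0.01625
Flow = −∇h = (-0.0008333 east, -0.01625 north), which points south.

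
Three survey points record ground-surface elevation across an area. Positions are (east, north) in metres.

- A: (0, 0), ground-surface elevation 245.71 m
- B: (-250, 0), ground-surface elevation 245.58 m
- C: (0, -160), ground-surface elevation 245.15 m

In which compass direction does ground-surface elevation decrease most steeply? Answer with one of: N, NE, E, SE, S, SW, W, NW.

∂z/∂x = (245.58 − 245.71) / (-250 − 0) = +0.0005200
∂z/∂y = (245.15 − 245.71) / (-160 − 0) = +0.003500
Steepest decrease is along −∇f = (-0.0005200 E, -0.003500 N) → south.

S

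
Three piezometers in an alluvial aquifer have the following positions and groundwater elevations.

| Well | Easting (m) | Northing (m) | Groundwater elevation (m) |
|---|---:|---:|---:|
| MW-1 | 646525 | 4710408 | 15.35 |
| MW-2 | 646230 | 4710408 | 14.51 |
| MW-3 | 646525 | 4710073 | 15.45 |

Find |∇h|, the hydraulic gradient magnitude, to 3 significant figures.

0.00286

∂h/∂x = (14.51 − 15.35) / (646230 − 646525) = +0.002847
∂h/∂y = (15.45 − 15.35) / (4710073 − 4710408) = -0.0002985
|∇h| = √(0.002847² + -0.0002985²) = 0.002863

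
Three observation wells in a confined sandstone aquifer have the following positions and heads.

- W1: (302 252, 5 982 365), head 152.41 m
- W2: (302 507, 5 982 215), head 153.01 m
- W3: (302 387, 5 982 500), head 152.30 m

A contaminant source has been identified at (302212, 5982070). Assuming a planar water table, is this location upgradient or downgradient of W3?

upgradient

Taking W1 as reference: W2−W1 = (255, -150, +0.60); W3−W1 = (135, 135, -0.11).
Determinant of the coordinate differences = 255·135 − 135·(-150) = 54675.
∂h/∂x = [(+0.60)·135 − (-0.11)·(-150)] / 54675 = +0.001180
∂h/∂y = [255·(-0.11) − 135·(+0.60)] / 54675 = -0.001995
Head at (302212, 5982070) = 152.41 + (+0.001180)·(-40) + (-0.001995)·(-295) = 152.95 m.
That is higher than the 152.30 m at W3, so the point is upgradient.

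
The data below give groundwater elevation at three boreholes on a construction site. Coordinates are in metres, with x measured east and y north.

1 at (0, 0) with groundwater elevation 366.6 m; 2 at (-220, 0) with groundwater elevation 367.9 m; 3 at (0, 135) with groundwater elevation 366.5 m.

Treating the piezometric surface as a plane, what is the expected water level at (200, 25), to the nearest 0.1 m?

365.4 m

∂h/∂x = (367.9 − 366.6) / (-220 − 0) = -0.005909
∂h/∂y = (366.5 − 366.6) / (135 − 0) = -0.0007407
h(200, 25) = 366.6 + (-0.005909)·(200) + (-0.0007407)·(25) = 366.6 -1.182 -0.019 = 365.400 m.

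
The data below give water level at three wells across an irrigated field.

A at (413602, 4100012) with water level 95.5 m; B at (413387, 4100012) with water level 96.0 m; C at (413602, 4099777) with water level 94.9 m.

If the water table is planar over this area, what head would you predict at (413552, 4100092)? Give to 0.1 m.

95.8 m

∂h/∂x = (96.0 − 95.5) / (413387 − 413602) = -0.002326
∂h/∂y = (94.9 − 95.5) / (4099777 − 4100012) = +0.002553
h(413552, 4100092) = 95.5 + (-0.002326)·(-50) + (+0.002553)·(80) = 95.5 +0.116 +0.204 = 95.821 m.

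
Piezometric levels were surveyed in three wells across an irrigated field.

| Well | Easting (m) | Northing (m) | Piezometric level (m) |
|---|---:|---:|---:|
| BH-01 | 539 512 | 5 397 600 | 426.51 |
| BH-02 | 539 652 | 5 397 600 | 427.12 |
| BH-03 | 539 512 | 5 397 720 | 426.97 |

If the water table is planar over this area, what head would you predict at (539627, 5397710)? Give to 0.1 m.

427.4 m

∂h/∂x = (427.12 − 426.51) / (539652 − 539512) = +0.004357
∂h/∂y = (426.97 − 426.51) / (5397720 − 5397600) = +0.003833
h(539627, 5397710) = 426.51 + (+0.004357)·(115) + (+0.003833)·(110) = 426.51 +0.501 +0.422 = 427.433 m.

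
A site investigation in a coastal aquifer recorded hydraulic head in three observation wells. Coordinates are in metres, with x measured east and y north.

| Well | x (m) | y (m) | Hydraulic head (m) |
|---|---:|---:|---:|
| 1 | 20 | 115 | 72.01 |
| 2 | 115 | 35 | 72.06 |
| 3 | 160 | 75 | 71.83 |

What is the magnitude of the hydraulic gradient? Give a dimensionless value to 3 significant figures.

0.00394

With h = a·x + b·y + c and 1 as origin, the differences give:
  95·a + (-80)·b = +0.05
  140·a + (-40)·b = -0.18
Eliminate b (×(-40) and ×(-80), subtract): 7400·a = -16.400 → a = ∂h/∂x = -0.002216
Back-substitute: b = ∂h/∂y = -0.003257.
|∇h| = √(-0.002216² + -0.003257²) = 0.003939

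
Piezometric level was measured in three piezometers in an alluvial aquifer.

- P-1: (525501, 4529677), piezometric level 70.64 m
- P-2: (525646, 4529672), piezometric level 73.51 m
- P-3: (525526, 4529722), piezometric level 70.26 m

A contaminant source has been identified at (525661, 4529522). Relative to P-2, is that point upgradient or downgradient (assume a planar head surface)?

With h = a·x + b·y + c and P-1 as origin, the differences give:
  145·a + (-5)·b = +2.87
  25·a + 45·b = -0.38
Eliminate b (×45 and ×(-5), subtract): 6650·a = 127.250 → a = ∂h/∂x = +0.01914
Back-substitute: b = ∂h/∂y = -0.01908.
Head at (525661, 4529522) = 70.64 + (+0.01914)·(160) + (-0.01908)·(-155) = 76.66 m.
That is higher than the 73.51 m at P-2, so the point is upgradient.

upgradient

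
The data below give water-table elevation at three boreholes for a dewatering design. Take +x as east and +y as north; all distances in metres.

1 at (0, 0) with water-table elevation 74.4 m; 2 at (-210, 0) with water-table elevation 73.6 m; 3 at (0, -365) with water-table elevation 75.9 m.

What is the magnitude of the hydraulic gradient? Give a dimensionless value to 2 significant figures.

0.0056

∂h/∂x = (73.6 − 74.4) / (-210 − 0) = +0.003810
∂h/∂y = (75.9 − 74.4) / (-365 − 0) = -0.004110
|∇h| = √(0.003810² + -0.004110²) = 0.005604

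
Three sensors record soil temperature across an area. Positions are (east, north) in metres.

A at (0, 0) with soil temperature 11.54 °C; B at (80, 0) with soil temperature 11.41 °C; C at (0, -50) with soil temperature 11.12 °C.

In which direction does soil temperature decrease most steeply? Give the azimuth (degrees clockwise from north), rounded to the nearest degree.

169°

∂T/∂x = (11.41 − 11.54) / (80 − 0) = -0.001625
∂T/∂y = (11.12 − 11.54) / (-50 − 0) = +0.008400
Steepest decrease is along −∇f: components (+0.001625 E, -0.008400 N).
Azimuth = atan2(+0.001625, -0.008400) = 169.1° ≈ 169°.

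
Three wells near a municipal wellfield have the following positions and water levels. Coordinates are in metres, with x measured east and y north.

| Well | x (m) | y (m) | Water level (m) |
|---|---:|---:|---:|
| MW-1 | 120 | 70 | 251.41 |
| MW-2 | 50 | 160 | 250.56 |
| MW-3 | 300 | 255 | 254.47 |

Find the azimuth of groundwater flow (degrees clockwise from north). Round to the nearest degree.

262°

Three-point gradient (reference MW-1): Δ to MW-2 = (-70, 90, -0.85), Δ to MW-3 = (180, 185, +3.06).
∂h/∂x = +0.01484, ∂h/∂y = +0.002099 (det = -29150).
Flow direction (−∇h) has components (-0.01484 E, -0.002099 N).
Azimuth = atan2(E, N) = atan2(-0.01484, -0.002099) = 261.9° ≈ 262°.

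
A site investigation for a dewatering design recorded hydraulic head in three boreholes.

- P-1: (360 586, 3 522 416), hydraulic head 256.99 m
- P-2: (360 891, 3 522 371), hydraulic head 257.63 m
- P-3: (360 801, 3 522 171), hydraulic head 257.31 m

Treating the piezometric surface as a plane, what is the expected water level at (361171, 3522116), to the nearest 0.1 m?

258.1 m

Taking P-1 as reference: P-2−P-1 = (305, -45, +0.64); P-3−P-1 = (215, -245, +0.32).
Solve a·Δx + b·Δy = Δh: det = 305·(-245) − 215·(-45) = -65050.
∂h/∂x = [(+0.64)·(-245) − (+0.32)·(-45)] / -65050 = +0.002189
∂h/∂y = [305·(+0.32) − 215·(+0.64)] / -65050 = +0.0006149
h(361171, 3522116) = 256.99 + (+0.002189)·(585) + (+0.0006149)·(-300) = 256.99 +1.281 -0.184 = 258.086 m.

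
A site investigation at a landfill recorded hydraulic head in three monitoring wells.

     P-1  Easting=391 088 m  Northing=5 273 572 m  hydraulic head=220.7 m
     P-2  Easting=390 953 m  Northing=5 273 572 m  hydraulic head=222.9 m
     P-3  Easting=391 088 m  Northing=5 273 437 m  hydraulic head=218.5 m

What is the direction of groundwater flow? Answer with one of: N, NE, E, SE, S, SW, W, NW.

SE

∂h/∂x = (222.9 − 220.7) / (390953 − 391088) = -0.01630
∂h/∂y = (218.5 − 220.7) / (5273437 − 5273572) = +0.01630
Flow = −∇h = (+0.01630 east, -0.01630 north), which points southeast.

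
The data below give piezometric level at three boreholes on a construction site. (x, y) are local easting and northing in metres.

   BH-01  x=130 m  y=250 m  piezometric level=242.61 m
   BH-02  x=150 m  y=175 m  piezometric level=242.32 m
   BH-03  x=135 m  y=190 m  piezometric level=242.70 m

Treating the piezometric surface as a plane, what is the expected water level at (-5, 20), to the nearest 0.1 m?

With h = a·x + b·y + c and BH-01 as origin, the differences give:
  20·a + (-75)·b = -0.29
  5·a + (-60)·b = +0.09
Eliminate b (×(-60) and ×(-75), subtract): -825·a = 24.150 → a = ∂h/∂x = -0.02927
Back-substitute: b = ∂h/∂y = -0.003939.
h(-5, 20) = 242.61 + (-0.02927)·(-135) + (-0.003939)·(-230) = 242.61 +3.952 +0.906 = 247.468 m.

247.5 m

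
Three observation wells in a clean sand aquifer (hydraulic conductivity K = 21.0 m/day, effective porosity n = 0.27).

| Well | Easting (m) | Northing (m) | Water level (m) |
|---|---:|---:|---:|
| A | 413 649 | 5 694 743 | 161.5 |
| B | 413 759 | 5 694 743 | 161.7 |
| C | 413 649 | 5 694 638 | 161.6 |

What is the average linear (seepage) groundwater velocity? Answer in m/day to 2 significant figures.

0.16 m/day

∂h/∂x = (161.7 − 161.5) / (413759 − 413649) = +0.001818
∂h/∂y = (161.6 − 161.5) / (5694638 − 5694743) = -0.0009524
|∇h| = √(0.001818² + -0.0009524²) = 0.002052
Seepage velocity v = K·i/n = 21.0 × 0.002052 / 0.27 = 0.1596 m/day.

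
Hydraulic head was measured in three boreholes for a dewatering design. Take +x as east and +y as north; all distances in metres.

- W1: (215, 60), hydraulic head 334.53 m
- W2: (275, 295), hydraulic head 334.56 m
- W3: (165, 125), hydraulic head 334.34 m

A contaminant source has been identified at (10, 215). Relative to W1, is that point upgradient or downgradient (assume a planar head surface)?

Taking W1 as reference: W2−W1 = (60, 235, +0.03); W3−W1 = (-50, 65, -0.19).
Solve a·Δx + b·Δy = Δh: det = 60·65 − (-50)·235 = 15650.
∂h/∂x = [(+0.03)·65 − (-0.19)·235] / 15650 = +0.002978
∂h/∂y = [60·(-0.19) − (-50)·(+0.03)] / 15650 = -0.0006326
Head at (10, 215) = 334.53 + (+0.002978)·(-205) + (-0.0006326)·(155) = 333.82 m.
That is lower than the 334.53 m at W1, so the point is downgradient.

downgradient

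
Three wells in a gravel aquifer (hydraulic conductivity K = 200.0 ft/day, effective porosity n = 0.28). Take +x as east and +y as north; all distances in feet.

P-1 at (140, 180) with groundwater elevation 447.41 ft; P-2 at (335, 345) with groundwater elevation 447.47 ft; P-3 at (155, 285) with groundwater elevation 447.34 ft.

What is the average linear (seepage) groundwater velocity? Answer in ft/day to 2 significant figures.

Three-point gradient (reference P-1): Δ to P-2 = (195, 165, +0.06), Δ to P-3 = (15, 105, -0.07).
∂h/∂x = +0.0009917, ∂h/∂y = -0.0008083 (det = 18000).
|∇h| = √(0.0009917² + -0.0008083²) = 0.001279
Seepage velocity v = K·i/n = 200.0 × 0.001279 / 0.28 = 0.9136 ft/day.

0.91 ft/day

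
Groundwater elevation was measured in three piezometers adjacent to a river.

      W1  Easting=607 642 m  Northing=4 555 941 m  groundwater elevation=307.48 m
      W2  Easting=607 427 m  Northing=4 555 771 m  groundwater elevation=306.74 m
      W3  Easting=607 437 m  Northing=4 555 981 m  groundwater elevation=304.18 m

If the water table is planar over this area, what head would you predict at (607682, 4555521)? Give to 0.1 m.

Taking W1 as reference: W2−W1 = (-215, -170, -0.74); W3−W1 = (-205, 40, -3.30).
Determinant of the coordinate differences = (-215)·40 − (-205)·(-170) = -43450.
∂h/∂x = [(-0.74)·40 − (-3.30)·(-170)] / -43450 = +0.01359
∂h/∂y = [(-215)·(-3.30) − (-205)·(-0.74)] / -43450 = -0.01284
h(607682, 4555521) = 307.48 + (+0.01359)·(40) + (-0.01284)·(-420) = 307.48 +0.544 +5.392 = 313.416 m.

313.4 m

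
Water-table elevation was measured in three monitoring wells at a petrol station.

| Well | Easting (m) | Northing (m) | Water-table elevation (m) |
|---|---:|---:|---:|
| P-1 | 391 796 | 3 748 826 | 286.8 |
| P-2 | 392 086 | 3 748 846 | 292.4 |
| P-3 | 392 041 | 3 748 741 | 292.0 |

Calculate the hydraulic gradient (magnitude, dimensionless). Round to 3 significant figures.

0.0202

With h = a·x + b·y + c and P-1 as origin, the differences give:
  290·a + 20·b = +5.6
  245·a + (-85)·b = +5.2
Eliminate b (×(-85) and ×20, subtract): -29550·a = -580.00 → a = ∂h/∂x = +0.01963
Back-substitute: b = ∂h/∂y = -0.004602.
|∇h| = √(0.01963² + -0.004602²) = 0.02016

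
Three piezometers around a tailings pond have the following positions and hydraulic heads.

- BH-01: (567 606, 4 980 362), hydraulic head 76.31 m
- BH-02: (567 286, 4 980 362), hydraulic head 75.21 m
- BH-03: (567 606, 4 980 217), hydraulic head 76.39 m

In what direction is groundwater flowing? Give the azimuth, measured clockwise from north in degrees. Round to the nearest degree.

279°

∂h/∂x = (75.21 − 76.31) / (567286 − 567606) = +0.003438
∂h/∂y = (76.39 − 76.31) / (4980217 − 4980362) = -0.0005517
Flow direction (−∇h) has components (-0.003438 E, +0.0005517 N).
Azimuth = atan2(E, N) = atan2(-0.003438, +0.0005517) = 279.1° ≈ 279°.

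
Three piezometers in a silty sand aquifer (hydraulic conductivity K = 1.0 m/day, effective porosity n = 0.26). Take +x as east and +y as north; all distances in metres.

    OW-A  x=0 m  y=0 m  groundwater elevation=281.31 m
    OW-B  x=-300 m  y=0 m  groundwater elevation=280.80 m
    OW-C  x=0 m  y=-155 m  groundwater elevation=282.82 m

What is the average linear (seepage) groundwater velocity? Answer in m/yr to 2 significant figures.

14 m/yr

∂h/∂x = (280.80 − 281.31) / (-300 − 0) = +0.001700
∂h/∂y = (282.82 − 281.31) / (-155 − 0) = -0.009742
|∇h| = √(0.001700² + -0.009742²) = 0.009889
Seepage velocity v = K·i/n = 1.0 × 0.009889 / 0.26 = 0.03803 m/day = 13.89 m/yr.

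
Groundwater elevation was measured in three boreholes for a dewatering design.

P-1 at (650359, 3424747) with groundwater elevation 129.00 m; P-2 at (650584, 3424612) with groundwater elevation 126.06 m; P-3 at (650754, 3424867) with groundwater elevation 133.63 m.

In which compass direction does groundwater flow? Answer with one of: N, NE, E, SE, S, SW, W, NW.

Differences from P-1: to P-2 (Δx, Δy, Δh) = (225, -135, -2.94); to P-3 = (395, 120, +4.63).
Determinant of the coordinate differences = 225·120 − 395·(-135) = 80325.
∂h/∂x = [(-2.94)·120 − (+4.63)·(-135)] / 80325 = +0.003389
∂h/∂y = [225·(+4.63) − 395·(-2.94)] / 80325 = +0.02743
Flow = −∇h = (-0.003389 east, -0.02743 north), which points south.

S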